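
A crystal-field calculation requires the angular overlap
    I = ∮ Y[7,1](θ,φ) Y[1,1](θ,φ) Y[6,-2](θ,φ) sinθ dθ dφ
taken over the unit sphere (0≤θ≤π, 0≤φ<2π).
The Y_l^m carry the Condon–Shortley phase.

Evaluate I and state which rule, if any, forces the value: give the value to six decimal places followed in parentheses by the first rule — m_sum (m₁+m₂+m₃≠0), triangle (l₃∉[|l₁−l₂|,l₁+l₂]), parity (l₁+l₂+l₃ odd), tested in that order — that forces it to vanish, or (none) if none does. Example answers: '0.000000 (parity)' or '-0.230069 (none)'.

-0.135514 (none)

Checks pass: Σm=0; 14 even; l₃=6∈[6,8].
(2·7+1)(2·1+1)(2·6+1) = 585
Δ: 2! 12! 0! / 15! → 1/1365
sum: t=1:−1/518400 = -1/518400
3j²(7 1 6; 0 0 0) = Δ·Π!·Σ² = 7/195  (sign -1)
sum: t=2:+1/1935360 = 1/1935360
3j²(7 1 6; 1 1 -2) = Δ·Π!·Σ² = 1/91  (sign +1)
combine: 4πI² = 585·7/195·1/91 = 3/13
take √, sign -1: I = -0.13551395
No selection rule forces the value: the integral is nonzero (none).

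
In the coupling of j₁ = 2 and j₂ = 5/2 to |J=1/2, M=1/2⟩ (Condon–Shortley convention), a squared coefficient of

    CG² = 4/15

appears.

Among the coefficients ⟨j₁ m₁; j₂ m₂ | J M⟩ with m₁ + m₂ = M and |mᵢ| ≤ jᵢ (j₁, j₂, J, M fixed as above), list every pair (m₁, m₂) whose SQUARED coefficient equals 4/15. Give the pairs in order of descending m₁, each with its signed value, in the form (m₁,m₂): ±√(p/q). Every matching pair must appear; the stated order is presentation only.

(-1,3/2): −√(4/15)

Admissible pairs with m₁+m₂ = M = 1/2: (-2,5/2), (-1,3/2), (0,1/2), (1,-1/2), (2,-3/2)
  (m₁,m₂)=(2,-3/2): CG² = 1/15, CG = +√(1/15)
  (m₁,m₂)=(1,-1/2): CG² = 2/15, CG = −√(2/15)
  (m₁,m₂)=(0,1/2): CG² = 1/5, CG = +√(1/5)
  (m₁,m₂)=(-1,3/2): CG² = 4/15, CG = −√(4/15)   ← matches the target
  (m₁,m₂)=(-2,5/2): CG² = 1/3, CG = +√(1/3)
Pairs with CG² = 4/15: (-1,3/2): −√(4/15)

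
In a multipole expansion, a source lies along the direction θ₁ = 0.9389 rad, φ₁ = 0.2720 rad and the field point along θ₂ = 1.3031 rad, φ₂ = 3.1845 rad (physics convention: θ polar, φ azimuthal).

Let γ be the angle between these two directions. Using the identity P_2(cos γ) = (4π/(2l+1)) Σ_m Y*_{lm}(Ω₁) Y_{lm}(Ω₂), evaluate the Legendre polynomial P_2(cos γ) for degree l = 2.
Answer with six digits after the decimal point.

0.042880

Term-by-term m-sum for l=2 (normalisation 4π/5 = 2.513274):
  m=-2: Y*=+0.215198+0.130169i  Y=+0.357926-0.030791i  product +0.081033+0.039965i
  m=-1: Y*=+0.354676+0.098924i  Y=-0.196888+0.008453i  product -0.070668-0.016479i
  m=+0: Y*=+0.014727-0.000000i  Y=-0.249192+0.000000i  product -0.003670+0.000000i
  m=+1: Y*=-0.354676+0.098924i  Y=+0.196888+0.008453i  product -0.070668+0.016479i
  m=+2: Y*=+0.215198-0.130169i  Y=+0.357926+0.030791i  product +0.081033-0.039965i
Σ over m = +0.017061+0.000000i; ×(4π/5) → +0.042880+0.000000i. Real part: 0.042880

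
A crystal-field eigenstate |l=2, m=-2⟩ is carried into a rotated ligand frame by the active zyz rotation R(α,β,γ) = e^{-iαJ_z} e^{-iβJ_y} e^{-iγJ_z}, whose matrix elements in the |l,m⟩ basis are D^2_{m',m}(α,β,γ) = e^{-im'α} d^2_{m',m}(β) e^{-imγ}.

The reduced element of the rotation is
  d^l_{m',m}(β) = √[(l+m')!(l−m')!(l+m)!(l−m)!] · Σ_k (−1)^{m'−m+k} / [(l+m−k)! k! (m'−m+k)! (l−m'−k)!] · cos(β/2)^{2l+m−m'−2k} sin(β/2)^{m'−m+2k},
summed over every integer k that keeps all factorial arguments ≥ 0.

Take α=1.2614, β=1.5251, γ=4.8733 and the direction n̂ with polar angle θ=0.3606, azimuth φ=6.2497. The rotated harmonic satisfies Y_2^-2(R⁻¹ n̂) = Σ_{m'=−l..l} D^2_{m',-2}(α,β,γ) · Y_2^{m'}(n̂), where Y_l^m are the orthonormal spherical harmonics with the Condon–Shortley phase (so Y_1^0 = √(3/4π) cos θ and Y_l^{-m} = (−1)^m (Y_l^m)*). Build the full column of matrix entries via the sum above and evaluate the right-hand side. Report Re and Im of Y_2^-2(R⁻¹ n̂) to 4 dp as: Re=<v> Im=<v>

Re=-0.3521 Im=0.1398

Need the full column D^2_{m',-2} for m'=−2..2 at α=1.2614, β=1.5251, γ=4.8733.
cos(β/2)=0.723077, sin(β/2)=0.690768
d^2_{-2,-2}: single k=0 term ⇒ +0.273362;  D = +0.261396-0.079992i
d^2_{-1,-2}: single k=0 term ⇒ -0.522294;  D = -0.006490+0.522254i
d^2_{0,-2}: single k=0 term ⇒ +0.611095;  D = -0.579721-0.193287i
d^2_{1,-2}: single k=0 term ⇒ -0.476662;  D = +0.281292-0.384813i
d^2_{2,-2}: single k=0 term ⇒ +0.227681;  D = +0.134171+0.183949i
Y_2^{m'}(θ=0.3606,φ=6.2497) and Σ D·Y over m':
  (+0.2614-0.0800i)·(+0.0480+0.0032i)  (-0.0065+0.5223i)·(+0.2549+0.0085i)  (-0.5797-0.1933i)·(+0.5130+0.0000i)  (+0.2813-0.3848i)·(-0.2549+0.0085i)  (+0.1342+0.1839i)·(+0.0480-0.0032i)
Y_2^-2(R⁻¹ n̂) = -0.352094+0.139809i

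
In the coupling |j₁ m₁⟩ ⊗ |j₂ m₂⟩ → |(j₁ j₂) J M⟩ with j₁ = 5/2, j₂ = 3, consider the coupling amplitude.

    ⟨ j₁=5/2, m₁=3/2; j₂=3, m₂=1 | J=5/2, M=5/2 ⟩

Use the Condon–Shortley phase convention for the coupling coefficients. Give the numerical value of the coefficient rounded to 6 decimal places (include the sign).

−√(2/7) = -0.534522

√[6·3!2!3!/9! · 4!1!4!2!5!0!] = √(1152/7)
  +(−1)^1/∏(1,2,0,3,2,0)! = -1/24  (running -1/24)
⟨..|..⟩ = √(1152/7)·(-1/24) = -0.534522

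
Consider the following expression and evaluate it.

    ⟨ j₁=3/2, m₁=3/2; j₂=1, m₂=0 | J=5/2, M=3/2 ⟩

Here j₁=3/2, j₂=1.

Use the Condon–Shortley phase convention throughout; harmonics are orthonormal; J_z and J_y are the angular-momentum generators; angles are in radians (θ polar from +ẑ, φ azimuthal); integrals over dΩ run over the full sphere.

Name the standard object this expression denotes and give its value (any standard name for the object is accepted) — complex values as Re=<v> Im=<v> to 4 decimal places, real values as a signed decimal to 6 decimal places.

Clebsch–Gordan coefficient, +√(2/5) ≈ +0.632456

This is a Clebsch–Gordan (vector-coupling) coefficient.
j₁+j₂−J=0  J+j₁−j₂=3  J−j₁+j₂=2  j₁+j₂+J+1=6
(j₁±m₁, j₂±m₂, J±M) = (3,0,1,1,4,1)
P² = 72/5
sum k=0..0:
  [0] +1/6 = 1/6
S = 1/6
C² = P²·S² = 2/5 ; C = +0.632456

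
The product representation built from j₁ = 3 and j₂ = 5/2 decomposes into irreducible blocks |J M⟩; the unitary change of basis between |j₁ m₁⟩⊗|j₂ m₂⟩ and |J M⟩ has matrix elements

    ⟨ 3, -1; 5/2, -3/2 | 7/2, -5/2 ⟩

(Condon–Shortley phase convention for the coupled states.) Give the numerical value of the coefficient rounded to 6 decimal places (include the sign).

triangle: 2!*4!*3!/10! = 288/3628800
(j±m)!: 2!*4!*1!*4!*1!*6! = 829440
prefactor² = (2J+1)*Δ*N² = 18432/35
  k=0: +1/(0!*2!*4!*1!*0!*2!) = 1/96
  k=1: −1/(1!*1!*3!*0!*1!*3!) = -1/36
Σ = -5/288  ⇒  CG² = 18432/35*(-5/288)² = 10/63
CG = −√(10/63) = -0.398410

-0.398410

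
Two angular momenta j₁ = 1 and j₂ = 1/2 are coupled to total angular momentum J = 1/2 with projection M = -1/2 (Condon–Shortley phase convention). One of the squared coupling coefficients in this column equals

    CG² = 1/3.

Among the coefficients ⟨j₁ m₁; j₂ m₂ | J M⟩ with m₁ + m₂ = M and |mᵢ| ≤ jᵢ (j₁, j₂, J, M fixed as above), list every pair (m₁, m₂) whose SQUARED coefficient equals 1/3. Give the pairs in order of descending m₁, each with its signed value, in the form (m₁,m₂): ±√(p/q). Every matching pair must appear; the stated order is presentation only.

Admissible pairs with m₁+m₂ = M = -1/2: (-1,1/2), (0,-1/2)
  (m₁,m₂)=(0,-1/2): CG² = 1/3, CG = +√(1/3)   ← matches the target
  (m₁,m₂)=(-1,1/2): CG² = 2/3, CG = −√(2/3)
Pairs with CG² = 1/3: (0,-1/2): +√(1/3)

(0,-1/2): +√(1/3)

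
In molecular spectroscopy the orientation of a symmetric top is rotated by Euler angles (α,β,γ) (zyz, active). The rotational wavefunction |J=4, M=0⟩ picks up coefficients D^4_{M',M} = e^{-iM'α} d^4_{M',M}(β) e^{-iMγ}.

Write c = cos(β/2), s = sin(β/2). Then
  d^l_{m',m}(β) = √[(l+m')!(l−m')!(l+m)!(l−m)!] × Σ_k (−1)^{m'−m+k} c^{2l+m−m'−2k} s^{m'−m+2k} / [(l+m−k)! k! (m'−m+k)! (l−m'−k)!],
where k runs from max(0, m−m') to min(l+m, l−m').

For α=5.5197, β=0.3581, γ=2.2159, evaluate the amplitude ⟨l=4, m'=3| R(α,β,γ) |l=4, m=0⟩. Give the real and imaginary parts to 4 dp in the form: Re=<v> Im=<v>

Split into d^4_{3,0}(β=0.3581) × two z-phases.
c=cos(0.358100/2)=0.984013, s=sin(0.358100/2)=0.178095; N=√[5040·1·24·24]=1703.830978
The bounds max(0,m−m')=0 and min(l+m,l−m')=1 give 2 terms
  k=0: (−1)^3·1703.8310/(144)·0.9840^5·0.1781^3 = -0.061663
  k=1: (−1)^4·1703.8310/(144)·0.9840^3·0.1781^5 = +0.002020
d^4_{3,0}(0.3581) = -0.061663 +0.002020 = -0.059643
D = (-0.659129+0.752030i)·(-0.059643)·(+1.000000+0.000000i) = +0.039312-0.044853i

Re=0.0393 Im=-0.0449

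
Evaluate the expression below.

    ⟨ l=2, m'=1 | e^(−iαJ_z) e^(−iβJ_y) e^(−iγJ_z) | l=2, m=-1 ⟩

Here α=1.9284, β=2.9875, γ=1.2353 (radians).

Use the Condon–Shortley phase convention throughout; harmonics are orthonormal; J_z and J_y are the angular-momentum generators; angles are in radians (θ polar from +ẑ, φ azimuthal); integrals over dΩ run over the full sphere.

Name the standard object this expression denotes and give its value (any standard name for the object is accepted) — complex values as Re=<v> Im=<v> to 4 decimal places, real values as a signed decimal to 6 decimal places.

This is a Wigner D-matrix element — the rotation-matrix element ⟨l m'| R(α,β,γ) |l m⟩ in the angular-momentum basis.
Split into d^2_{1,-1}(β=2.9875) × two z-phases.
Half-angle: c=0.076970, s=0.997033. N=√(6·1·1·6)=6.000000
Admissible k: 0..1 (factorial args all ≥0)
  k=0: (−1)^2·6.0000/(2)·0.0770^2·0.9970^2 = +0.017668
  k=1: (−1)^3·6.0000/(6)·0.0770^0·0.9970^4 = -0.988186
d^2_{1,-1}(2.9875) = +0.017668 -0.988186 = -0.970518
Attach z-rotation phases: D = e^{-i(1)(1.9284)}·(-0.970518)·e^{-i(-1)(1.2353)} = -0.746590+0.620088i

Wigner D-matrix element, Re=-0.7466 Im=0.6201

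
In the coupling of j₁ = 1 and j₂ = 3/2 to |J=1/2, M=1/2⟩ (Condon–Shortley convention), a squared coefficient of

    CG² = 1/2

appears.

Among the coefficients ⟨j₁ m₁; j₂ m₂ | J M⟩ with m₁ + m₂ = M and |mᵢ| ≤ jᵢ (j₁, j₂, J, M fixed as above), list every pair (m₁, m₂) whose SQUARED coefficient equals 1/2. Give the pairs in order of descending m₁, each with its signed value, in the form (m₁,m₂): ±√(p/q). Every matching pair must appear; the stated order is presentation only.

(-1,3/2): +√(1/2)

Admissible pairs with m₁+m₂ = M = 1/2: (-1,3/2), (0,1/2), (1,-1/2)
  (m₁,m₂)=(1,-1/2): CG² = 1/6, CG = +√(1/6)
  (m₁,m₂)=(0,1/2): CG² = 1/3, CG = −√(1/3)
  (m₁,m₂)=(-1,3/2): CG² = 1/2, CG = +√(1/2)   ← matches the target
Pairs with CG² = 1/2: (-1,3/2): +√(1/2)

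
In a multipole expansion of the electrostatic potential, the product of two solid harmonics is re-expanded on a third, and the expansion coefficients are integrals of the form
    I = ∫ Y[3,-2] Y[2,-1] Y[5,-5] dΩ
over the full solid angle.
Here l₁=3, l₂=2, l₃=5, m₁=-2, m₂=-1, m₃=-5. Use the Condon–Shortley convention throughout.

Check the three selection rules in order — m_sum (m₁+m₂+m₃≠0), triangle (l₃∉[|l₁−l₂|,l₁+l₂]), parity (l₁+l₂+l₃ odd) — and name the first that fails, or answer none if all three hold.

m₁+m₂+m₃ = -2 − 1 − 5 = -8  ✗
triangle: |3−2|=1 ≤ l₃=5 ≤ 3+2=5
parity: l₁+l₂+l₃ = 10 is even

m_sum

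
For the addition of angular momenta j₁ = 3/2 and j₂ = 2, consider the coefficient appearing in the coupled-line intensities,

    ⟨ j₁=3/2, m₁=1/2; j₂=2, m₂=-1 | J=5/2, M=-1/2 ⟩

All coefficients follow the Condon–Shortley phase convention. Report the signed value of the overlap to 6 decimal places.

+0.597614

j₁+j₂−J=1  J+j₁−j₂=2  J−j₁+j₂=3  j₁+j₂+J+1=7
(j₁±m₁, j₂±m₂, J±M) = (2,1,1,3,2,3)
P² = 72/35
sum k=0..1:
  [0] +1/2 = 1/2
  [1] −1/12 = -1/12
S = 5/12
C² = P²·S² = 5/14 ; C = +0.597614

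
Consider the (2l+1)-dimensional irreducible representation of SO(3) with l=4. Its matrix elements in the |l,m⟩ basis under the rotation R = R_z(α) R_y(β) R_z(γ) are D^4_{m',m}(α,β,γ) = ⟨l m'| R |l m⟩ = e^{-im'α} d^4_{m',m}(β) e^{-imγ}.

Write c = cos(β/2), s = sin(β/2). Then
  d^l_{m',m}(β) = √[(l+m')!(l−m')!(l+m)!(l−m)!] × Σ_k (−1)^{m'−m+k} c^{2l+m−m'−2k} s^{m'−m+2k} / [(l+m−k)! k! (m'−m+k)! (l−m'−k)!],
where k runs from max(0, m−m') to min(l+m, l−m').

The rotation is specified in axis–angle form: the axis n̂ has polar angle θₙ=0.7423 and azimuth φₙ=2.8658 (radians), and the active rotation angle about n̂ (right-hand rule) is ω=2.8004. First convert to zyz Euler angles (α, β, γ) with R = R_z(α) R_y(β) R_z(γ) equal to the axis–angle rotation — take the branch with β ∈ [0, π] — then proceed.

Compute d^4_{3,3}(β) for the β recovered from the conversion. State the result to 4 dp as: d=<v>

d=-0.4388

Axis–angle → zyz. n̂ = (sinθₙcosφₙ, sinθₙsinφₙ, cosθₙ) = (-0.650439, +0.184077, +0.736916), ω = 2.8004.
R = I cosω + sinω [n̂]ₓ + (1−cosω) n̂n̂ᵀ gives
  R = [-0.120602, -0.479140, -0.869413; +0.014020, -0.876541, +0.481124; -0.992602, +0.045835, +0.112430]
β = atan2(√(R₁₃²+R₂₃²), R₃₃) = 1.458128; α = atan2(R₂₃, R₁₃) mod 2π = 2.636151; γ = atan2(R₃₂, −R₃₁) mod 2π = 0.046144
d^4_{3,3}(β=1.4581) via the finite sum:
With c≡cos(β/2)=0.745798 and s≡sin(β/2)=0.666172, N=[5040·1·5040·1]^{1/2}=5040.000000
k: max(0,(3)−(3))=0 … min(4+(3),4−(3))=1
  k=0: (−1)^0·5040.0000/(5040)·0.7458^8·0.6662^0 = +0.095713
  k=1: (−1)^1·5040.0000/(720)·0.7458^6·0.6662^2 = -0.534563
d^4_{3,3}(1.4581) = +0.095713 -0.534563 = -0.438850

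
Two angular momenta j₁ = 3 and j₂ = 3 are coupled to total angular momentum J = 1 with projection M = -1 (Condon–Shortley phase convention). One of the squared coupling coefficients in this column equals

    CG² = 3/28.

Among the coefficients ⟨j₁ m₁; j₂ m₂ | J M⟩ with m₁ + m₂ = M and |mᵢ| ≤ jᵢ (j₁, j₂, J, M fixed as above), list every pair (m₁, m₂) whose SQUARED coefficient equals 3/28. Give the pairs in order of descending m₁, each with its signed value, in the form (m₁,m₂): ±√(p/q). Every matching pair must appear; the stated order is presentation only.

(2,-3): +√(3/28); (-3,2): −√(3/28)

Admissible pairs with m₁+m₂ = M = -1: (-3,2), (-2,1), (-1,0), (0,-1), (1,-2), (2,-3)
  (m₁,m₂)=(2,-3): CG² = 3/28, CG = +√(3/28)   ← matches the target
  (m₁,m₂)=(1,-2): CG² = 5/28, CG = −√(5/28)
  (m₁,m₂)=(0,-1): CG² = 3/14, CG = +√(3/14)
  (m₁,m₂)=(-1,0): CG² = 3/14, CG = −√(3/14)
  (m₁,m₂)=(-2,1): CG² = 5/28, CG = +√(5/28)
  (m₁,m₂)=(-3,2): CG² = 3/28, CG = −√(3/28)   ← matches the target
Pairs with CG² = 3/28: (2,-3): +√(3/28); (-3,2): −√(3/28)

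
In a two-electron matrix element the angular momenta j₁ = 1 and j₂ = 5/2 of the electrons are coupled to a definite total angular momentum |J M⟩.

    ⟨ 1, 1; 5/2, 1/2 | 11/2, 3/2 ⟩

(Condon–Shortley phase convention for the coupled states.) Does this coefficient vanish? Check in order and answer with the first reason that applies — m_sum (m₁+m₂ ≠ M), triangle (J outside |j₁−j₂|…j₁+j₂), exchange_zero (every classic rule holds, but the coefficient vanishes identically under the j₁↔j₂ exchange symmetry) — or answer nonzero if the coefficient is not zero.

m-sum: m₁+m₂ = 1+1/2 = 3/2, M = 3/2  ✓
triangle: need |j₁−j₂| ≤ J ≤ j₁+j₂, i.e. J ∈ [3/2, 7/2]; J = 11/2 is outside ✗ ⇒ coefficient is 0

triangle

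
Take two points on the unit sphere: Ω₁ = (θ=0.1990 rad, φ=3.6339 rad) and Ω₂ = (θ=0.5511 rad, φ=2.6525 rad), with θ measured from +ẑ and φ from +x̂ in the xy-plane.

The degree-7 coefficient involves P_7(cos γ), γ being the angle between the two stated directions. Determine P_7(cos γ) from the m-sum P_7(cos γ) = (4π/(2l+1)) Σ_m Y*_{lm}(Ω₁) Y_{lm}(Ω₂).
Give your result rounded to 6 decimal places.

Expand P_7 via completeness: Σ_{m} conj(Y_{7,m}) at Ω₁ times Y_{7,m} at Ω₂ —
  [-7]  conj(Y_{7,-7})(Ω₁) = (0.000006, 0.000002) ; Y_{7,-7}(Ω₂) = (0.005184, 0.001502) ; Δ = (0.000000, 0.000000)
  [-6]  conj(Y_{7,-6})(Ω₁) = (-0.000108, 0.000020) ; Y_{7,-6}(Ω₂) = (-0.032153, 0.006754) ; Δ = (0.000003, -0.000001)
  [-5]  conj(Y_{7,-5})(Ω₁) = (0.000990, -0.000801) ; Y_{7,-5}(Ω₂) = (0.093494, -0.078132) ; Δ = (0.000030, -0.000152)
  [-4]  conj(Y_{7,-4})(Ω₁) = (-0.004046, 0.009612) ; Y_{7,-4}(Ω₂) = (-0.113760, 0.280273) ; Δ = (-0.002234, -0.002228)
  [-3]  conj(Y_{7,-3})(Ω₁) = (-0.005738, -0.060947) ; Y_{7,-3}(Ω₂) = (-0.049945, -0.480747) ; Δ = (-0.029014, 0.005803)
  [-2]  conj(Y_{7,-2})(Ω₁) = (0.137073, 0.206423) ; Y_{7,-2}(Ω₂) = (0.214211, 0.318130) ; Δ = (-0.036307, 0.087825)
  [-1]  conj(Y_{7,-1})(Ω₁) = (-0.537478, -0.288279) ; Y_{7,-1}(Ω₂) = (0.110717, 0.058926) ; Δ = (-0.042521, -0.063589)
  [+0]  conj(Y_{7,0})(Ω₁) = (0.564954, -0.000000) ; Y_{7,0}(Ω₂) = (-0.431155, 0.000000) ; Δ = (-0.243583, 0.000000)
  [+1]  conj(Y_{7,1})(Ω₁) = (0.537478, -0.288279) ; Y_{7,1}(Ω₂) = (-0.110717, 0.058926) ; Δ = (-0.042521, 0.063589)
  [+2]  conj(Y_{7,2})(Ω₁) = (0.137073, -0.206423) ; Y_{7,2}(Ω₂) = (0.214211, -0.318130) ; Δ = (-0.036307, -0.087825)
  [+3]  conj(Y_{7,3})(Ω₁) = (0.005738, -0.060947) ; Y_{7,3}(Ω₂) = (0.049945, -0.480747) ; Δ = (-0.029014, -0.005803)
  [+4]  conj(Y_{7,4})(Ω₁) = (-0.004046, -0.009612) ; Y_{7,4}(Ω₂) = (-0.113760, -0.280273) ; Δ = (-0.002234, 0.002228)
  [+5]  conj(Y_{7,5})(Ω₁) = (-0.000990, -0.000801) ; Y_{7,5}(Ω₂) = (-0.093494, -0.078132) ; Δ = (0.000030, 0.000152)
  [+6]  conj(Y_{7,6})(Ω₁) = (-0.000108, -0.000020) ; Y_{7,6}(Ω₂) = (-0.032153, -0.006754) ; Δ = (0.000003, 0.000001)
  [+7]  conj(Y_{7,7})(Ω₁) = (-0.000006, 0.000002) ; Y_{7,7}(Ω₂) = (-0.005184, 0.001502) ; Δ = (0.000000, -0.000000)
Σ over m = (-0.463666, 0.000000); ×(4π/15) → (-0.388440, 0.000000). Real part: -0.388440

-0.388440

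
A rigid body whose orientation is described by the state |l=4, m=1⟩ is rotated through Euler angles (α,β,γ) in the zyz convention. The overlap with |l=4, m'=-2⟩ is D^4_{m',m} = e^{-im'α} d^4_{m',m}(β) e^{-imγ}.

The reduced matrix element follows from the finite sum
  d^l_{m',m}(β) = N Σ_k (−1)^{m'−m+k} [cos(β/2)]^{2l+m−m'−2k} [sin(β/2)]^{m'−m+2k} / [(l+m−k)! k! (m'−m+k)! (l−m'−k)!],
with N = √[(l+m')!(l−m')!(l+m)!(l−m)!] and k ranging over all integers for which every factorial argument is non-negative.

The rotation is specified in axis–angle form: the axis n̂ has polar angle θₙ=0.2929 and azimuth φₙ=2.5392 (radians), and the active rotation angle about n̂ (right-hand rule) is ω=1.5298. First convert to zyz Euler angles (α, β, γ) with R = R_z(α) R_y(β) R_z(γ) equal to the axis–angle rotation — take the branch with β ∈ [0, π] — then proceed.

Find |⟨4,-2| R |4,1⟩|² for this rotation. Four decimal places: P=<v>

Axis–angle → zyz. n̂ = (sinθₙcosφₙ, sinθₙsinφₙ, cosθₙ) = (-0.237908, +0.163599, +0.957411), ω = 1.5298.
R = I cosω + sinω [n̂]ₓ + (1−cosω) n̂n̂ᵀ gives
  R = [+0.095265, -0.993932, -0.054979; +0.919280, +0.066652, +0.387920; -0.381902, -0.087497, +0.920052]
β = atan2(√(R₁₃²+R₂₃²), R₃₃) = 0.402584; α = atan2(R₂₃, R₁₃) mod 2π = 1.711587; γ = atan2(R₃₂, −R₃₁) mod 2π = 6.057965
First d^4_{-2,1}(β=0.4026), then the phase factors e^{-i(-2)α} and e^{-i(1)γ}:
c=cos(0.402584/2)=0.979809, s=sin(0.402584/2)=0.199935; N=√[2·720·120·6]=1018.233765
The bounds max(0,m−m')=3 and min(l+m,l−m')=5 give 3 terms
  k=3: (−1)^0·1018.2338/(72)·0.9798^5·0.1999^3 = +0.102068
  k=4: (−1)^1·1018.2338/(48)·0.9798^3·0.1999^5 = -0.006375
  k=5: (−1)^2·1018.2338/(240)·0.9798^1·0.1999^7 = +0.000053
d^4_{-2,1}(0.4026) = +0.102068 -0.006375 +0.000053 = +0.095746
|D^4_{-2,1}|² = |d^4_{-2,1}(β)|² = (+0.095746)² = 0.009167 (the z-rotation phases have unit modulus)

P=0.0092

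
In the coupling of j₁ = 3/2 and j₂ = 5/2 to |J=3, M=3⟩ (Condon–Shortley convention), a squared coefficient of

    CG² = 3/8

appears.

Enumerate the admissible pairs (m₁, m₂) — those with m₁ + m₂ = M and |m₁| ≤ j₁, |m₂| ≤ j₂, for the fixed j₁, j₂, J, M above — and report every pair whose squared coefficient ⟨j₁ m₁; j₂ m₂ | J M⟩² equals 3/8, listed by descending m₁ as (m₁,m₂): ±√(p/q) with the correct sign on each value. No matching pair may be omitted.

(3/2,3/2): +√(3/8)

Admissible pairs with m₁+m₂ = M = 3: (1/2,5/2), (3/2,3/2)
  (m₁,m₂)=(3/2,3/2): CG² = 3/8, CG = +√(3/8)   ← matches the target
  (m₁,m₂)=(1/2,5/2): CG² = 5/8, CG = −√(5/8)
Pairs with CG² = 3/8: (3/2,3/2): +√(3/8)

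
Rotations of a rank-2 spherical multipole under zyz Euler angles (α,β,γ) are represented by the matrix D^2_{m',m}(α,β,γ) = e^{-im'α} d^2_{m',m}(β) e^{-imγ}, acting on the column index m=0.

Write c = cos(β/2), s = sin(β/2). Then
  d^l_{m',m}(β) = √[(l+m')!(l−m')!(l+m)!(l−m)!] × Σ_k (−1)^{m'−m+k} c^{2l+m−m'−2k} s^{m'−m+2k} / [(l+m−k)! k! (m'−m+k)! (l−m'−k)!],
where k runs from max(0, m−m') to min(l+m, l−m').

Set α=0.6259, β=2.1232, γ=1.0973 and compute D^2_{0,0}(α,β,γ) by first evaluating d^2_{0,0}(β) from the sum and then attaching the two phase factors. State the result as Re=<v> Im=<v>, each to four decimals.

Re=-0.0870 Im=0.0000

D^2_{0,0}(0.6259,2.1232,1.0973) = e^{-i·0·0.6259}·d^2_{0,0}(2.1232)·e^{-i·0·1.0973}. Compute d first:
With c≡cos(β/2)=0.487476 and s≡sin(β/2)=0.873137, N=[2·2·2·2]^{1/2}=4.000000
k∈{0,1,2} keeps every argument non-negative
  k=0: (−1)^0·4.0000/(4)·0.4875^4·0.8731^0 = +0.056469
  k=1: (−1)^1·4.0000/(1)·0.4875^2·0.8731^2 = -0.724653
  k=2: (−1)^2·4.0000/(4)·0.4875^0·0.8731^4 = +0.581204
d^2_{0,0}(2.1232) = +0.056469 -0.724653 +0.581204 = -0.086980
Phases: e^{-i·(0)·0.6259}=+1.000000+0.000000i, e^{-i·(0)·1.0973}=+1.000000+0.000000i ⇒ D=-0.086980+0.000000i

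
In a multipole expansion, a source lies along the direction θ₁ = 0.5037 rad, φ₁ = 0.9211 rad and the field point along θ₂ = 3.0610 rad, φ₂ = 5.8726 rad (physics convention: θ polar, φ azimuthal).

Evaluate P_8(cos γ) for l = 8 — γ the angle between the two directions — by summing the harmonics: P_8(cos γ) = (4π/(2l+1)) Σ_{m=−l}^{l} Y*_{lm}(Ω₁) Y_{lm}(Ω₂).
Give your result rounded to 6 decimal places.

-0.330118

Expand P_8 via completeness: Σ_{m} conj(Y_{8,m}) at Ω₁ times Y_{8,m} at Ω₂ —
  m=-8: Y*=(0.000708, 0.001343)  Y=(-0.000000, -0.000000)  product (-0.000000, -0.000000)
  m=-7: Y*=(0.010871, 0.001805)  Y=(0.000000, -0.000000)  product (0.000000, -0.000000)
  m=-6: Y*=(0.036360, -0.034323)  Y=(-0.000001, 0.000001)  product (-0.000000, 0.000000)
  m=-5: Y*=(-0.016929, -0.157775)  Y=(0.000015, -0.000029)  product (-0.000005, -0.000002)
  m=-4: Y*=(-0.303411, -0.183034)  Y=(-0.000040, 0.000557)  product (0.000114, -0.000162)
  m=-3: Y*=(-0.479814, 0.190694)  Y=(-0.002367, -0.006711)  product (0.002415, 0.002769)
  m=-2: Y*=(-0.094919, 0.341103)  Y=(0.043972, 0.047237)  product (-0.020286, 0.010515)
  m=-1: Y*=(-0.117481, -0.154636)  Y=(-0.343924, -0.149720)  product (0.017253, 0.070772)
  m=+0: Y*=(-0.432168, -0.000000)  Y=(1.031012, 0.000000)  product (-0.445570, -0.000000)
  m=+1: Y*=(0.117481, -0.154636)  Y=(0.343924, -0.149720)  product (0.017253, -0.070772)
  m=+2: Y*=(-0.094919, -0.341103)  Y=(0.043972, -0.047237)  product (-0.020286, -0.010515)
  m=+3: Y*=(0.479814, 0.190694)  Y=(0.002367, -0.006711)  product (0.002415, -0.002769)
  m=+4: Y*=(-0.303411, 0.183034)  Y=(-0.000040, -0.000557)  product (0.000114, 0.000162)
  m=+5: Y*=(0.016929, -0.157775)  Y=(-0.000015, -0.000029)  product (-0.000005, 0.000002)
  m=+6: Y*=(0.036360, 0.034323)  Y=(-0.000001, -0.000001)  product (-0.000000, -0.000000)
  m=+7: Y*=(-0.010871, 0.001805)  Y=(-0.000000, -0.000000)  product (0.000000, 0.000000)
  m=+8: Y*=(0.000708, -0.001343)  Y=(-0.000000, 0.000000)  product (-0.000000, 0.000000)
Total Σ_m = (-0.446589, 0.000000). Multiply by 0.739198: (-0.330118, 0.000000). P_8(cos γ) = -0.330118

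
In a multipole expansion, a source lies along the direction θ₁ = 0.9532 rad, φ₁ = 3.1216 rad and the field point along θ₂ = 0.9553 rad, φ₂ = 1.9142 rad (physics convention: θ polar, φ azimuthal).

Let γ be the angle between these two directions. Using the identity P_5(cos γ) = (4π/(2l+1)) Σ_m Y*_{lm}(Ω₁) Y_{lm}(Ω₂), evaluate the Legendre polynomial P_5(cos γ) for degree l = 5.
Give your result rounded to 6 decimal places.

Expand P_5 via completeness: Σ_{m} conj(Y_{5,m}) at Ω₁ times Y_{5,m} at Ω₂ —
  m=-5: Y*=(-0.166335, 0.016683)  Y=(-0.166621, 0.024539)  product (0.027305, -0.006861)
  m=-4: Y*=(0.374283, -0.029996)  Y=(0.073780, -0.369309)  product (0.016537, -0.140439)
  m=-3: Y*=(-0.377614, 0.022676)  Y=(0.322925, 0.193828)  product (-0.126336, -0.065869)
  m=-2: Y*=(0.003905, -0.000156)  Y=(-0.000024, 0.000019)  product (-0.000000, 0.000000)
  m=-1: Y*=(0.348064, -0.006960)  Y=(0.117397, 0.328317)  product (0.043147, 0.113458)
  m=+0: Y*=(-0.094068, -0.000000)  Y=(-0.090060, 0.000000)  product (0.008472, 0.000000)
  m=+1: Y*=(-0.348064, -0.006960)  Y=(-0.117397, 0.328317)  product (0.043147, -0.113458)
  m=+2: Y*=(0.003905, 0.000156)  Y=(-0.000024, -0.000019)  product (-0.000000, -0.000000)
  m=+3: Y*=(0.377614, 0.022676)  Y=(-0.322925, 0.193828)  product (-0.126336, 0.065869)
  m=+4: Y*=(0.374283, 0.029996)  Y=(0.073780, 0.369309)  product (0.016537, 0.140439)
  m=+5: Y*=(0.166335, 0.016683)  Y=(0.166621, 0.024539)  product (0.027305, 0.006861)
Total Σ_m = (-0.070223, -0.000000). Multiply by 1.142397: (-0.080223, -0.000000). P_5(cos γ) = -0.080223

-0.080223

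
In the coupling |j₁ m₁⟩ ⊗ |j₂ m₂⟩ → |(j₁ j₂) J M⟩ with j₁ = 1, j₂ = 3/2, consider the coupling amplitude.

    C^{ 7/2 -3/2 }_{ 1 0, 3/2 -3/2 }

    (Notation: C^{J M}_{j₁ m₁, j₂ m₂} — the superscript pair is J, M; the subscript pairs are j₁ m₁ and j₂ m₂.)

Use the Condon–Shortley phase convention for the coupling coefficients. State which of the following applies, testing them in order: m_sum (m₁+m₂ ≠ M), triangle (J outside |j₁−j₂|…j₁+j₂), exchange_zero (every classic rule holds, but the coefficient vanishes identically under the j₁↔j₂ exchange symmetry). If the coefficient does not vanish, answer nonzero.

m-sum: m₁+m₂ = 0+(-3/2) = -3/2, M = -3/2  ✓
triangle: need |j₁−j₂| ≤ J ≤ j₁+j₂, i.e. J ∈ [1/2, 5/2]; J = 7/2 is outside ✗ ⇒ coefficient is 0

triangle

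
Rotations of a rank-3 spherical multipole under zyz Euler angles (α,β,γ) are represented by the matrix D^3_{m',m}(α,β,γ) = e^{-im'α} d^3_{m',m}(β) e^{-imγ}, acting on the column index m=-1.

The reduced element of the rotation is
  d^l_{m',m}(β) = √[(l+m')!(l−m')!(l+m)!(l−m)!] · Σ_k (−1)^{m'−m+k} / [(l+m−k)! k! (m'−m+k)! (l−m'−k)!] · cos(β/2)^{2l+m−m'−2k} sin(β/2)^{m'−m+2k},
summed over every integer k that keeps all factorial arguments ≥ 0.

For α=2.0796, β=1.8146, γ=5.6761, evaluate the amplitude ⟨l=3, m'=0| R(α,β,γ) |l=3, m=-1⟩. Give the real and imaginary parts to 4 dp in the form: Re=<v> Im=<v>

D^3_{0,-1}(2.0796,1.8146,5.6761) = e^{-i·0·2.0796}·d^3_{0,-1}(1.8146)·e^{-i·-1·5.6761}. Compute d first:
Half-angle: c=0.615875, s=0.787844. N=√(6·6·2·24)=41.569219
The bounds max(0,m−m')=0 and min(l+m,l−m')=2 give 3 terms
  k=0: (−1)^1·41.5692/(12)·0.6159^5·0.7878^1 = -0.241821
  k=1: (−1)^2·41.5692/(4)·0.6159^3·0.7878^3 = +1.187163
  k=2: (−1)^3·41.5692/(12)·0.6159^1·0.7878^5 = -0.647566
d^3_{0,-1}(1.8146) = -0.241821 +1.187163 -0.647566 = +0.297776
Phases: e^{-i·(0)·2.0796}=+1.000000+0.000000i, e^{-i·(-1)·5.6761}=+0.821314-0.570476i ⇒ D=+0.244568-0.169874i

Re=0.2446 Im=-0.1699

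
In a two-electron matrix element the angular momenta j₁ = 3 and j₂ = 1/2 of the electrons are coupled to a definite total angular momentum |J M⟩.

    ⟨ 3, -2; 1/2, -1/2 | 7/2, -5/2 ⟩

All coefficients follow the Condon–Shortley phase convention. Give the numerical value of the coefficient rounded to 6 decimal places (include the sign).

√[8·0!6!1!/8! · 1!5!0!1!1!6!] = √(86400/7)
  +(−1)^0/∏(0,0,5,0,1,1)! = 1/120  (running 1/120)
⟨..|..⟩ = √(86400/7)·(1/120) = +0.925820

+√(6/7) = +0.925820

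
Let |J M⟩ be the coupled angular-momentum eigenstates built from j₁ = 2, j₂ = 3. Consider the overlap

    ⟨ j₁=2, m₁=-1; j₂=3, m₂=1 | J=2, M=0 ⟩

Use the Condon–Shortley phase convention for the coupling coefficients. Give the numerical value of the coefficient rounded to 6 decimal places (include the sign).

+0.377964  (= +√(1/7))

√[5·3!1!3!/8! · 1!3!4!2!2!2!] = √(36/7)
  +(−1)^2/∏(2,1,1,2,0,1)! = 1/4  (running 1/4)
  +(−1)^3/∏(3,0,0,1,1,2)! = -1/12  (running 1/6)
⟨..|..⟩ = √(36/7)·(1/6) = +0.377964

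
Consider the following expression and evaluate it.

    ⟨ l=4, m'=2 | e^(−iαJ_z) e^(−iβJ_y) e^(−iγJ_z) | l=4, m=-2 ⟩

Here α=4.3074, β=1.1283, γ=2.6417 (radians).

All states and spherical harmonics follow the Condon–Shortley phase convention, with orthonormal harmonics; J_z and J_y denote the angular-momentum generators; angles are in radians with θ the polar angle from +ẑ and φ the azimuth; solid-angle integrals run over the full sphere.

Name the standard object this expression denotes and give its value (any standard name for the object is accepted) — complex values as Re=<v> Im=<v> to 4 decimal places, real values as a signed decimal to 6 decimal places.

This is a Wigner D-matrix element — the rotation-matrix element ⟨l m'| R(α,β,γ) |l m⟩ in the angular-momentum basis.
D^4_{2,-2}(4.3074,1.1283,2.6417) = e^{-i·2·4.3074}·d^4_{2,-2}(1.1283)·e^{-i·-2·2.6417}. Compute d first:
c=cos(1.128300/2)=0.845043, s=sin(1.128300/2)=0.534698; N=√[720·2·2·720]=1440.000000
k: max(0,(-2)−(2))=0 … min(4+(-2),4−(2))=2
  k=0: (−1)^4·1440.0000/(96)·0.8450^4·0.5347^4 = +0.625231
  k=1: (−1)^5·1440.0000/(120)·0.8450^2·0.5347^6 = -0.200258
  k=2: (−1)^6·1440.0000/(1440)·0.8450^0·0.5347^8 = +0.006681
d^4_{2,-2}(1.1283) = +0.625231 -0.200258 +0.006681 = +0.431655
Attach z-rotation phases: D = e^{-i(2)(4.3074)}·(+0.431655)·e^{-i(-2)(2.6417)} = -0.423903+0.081440i

Wigner D-matrix element, Re=-0.4239 Im=0.0814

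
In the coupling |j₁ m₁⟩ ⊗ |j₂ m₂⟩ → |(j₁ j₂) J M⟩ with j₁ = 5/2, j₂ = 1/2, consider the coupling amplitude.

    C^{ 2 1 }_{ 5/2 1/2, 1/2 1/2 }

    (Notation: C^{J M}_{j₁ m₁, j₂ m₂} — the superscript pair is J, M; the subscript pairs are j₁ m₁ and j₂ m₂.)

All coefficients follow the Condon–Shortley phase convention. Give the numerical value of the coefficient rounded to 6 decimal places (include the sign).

-0.577350

j₁+j₂−J=1  J+j₁−j₂=4  J−j₁+j₂=0  j₁+j₂+J+1=6
(j₁±m₁, j₂±m₂, J±M) = (3,2,1,0,3,1)
P² = 12
sum k=1..1:
  [1] −1/6 = -1/6
S = -1/6
C² = P²·S² = 1/3 ; C = -0.577350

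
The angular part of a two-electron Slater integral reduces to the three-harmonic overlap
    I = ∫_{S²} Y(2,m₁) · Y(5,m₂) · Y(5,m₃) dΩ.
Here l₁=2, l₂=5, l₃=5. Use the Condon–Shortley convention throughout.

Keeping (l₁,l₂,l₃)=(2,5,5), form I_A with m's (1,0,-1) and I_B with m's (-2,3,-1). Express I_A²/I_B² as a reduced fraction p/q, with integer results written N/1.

5/112

l's match ⇒ only the (l;m) 3-j factors differ between A and B.
A: triangle coeff Δ(2,5,5) = 1/38610; Σ_t [0,1]: t=0:+1/1440 t=1:−1/1152 = -1/5760; (3j)²=1/858 [(2 5 5; 1 0 -1)], sign=-1
B: triangle coeff Δ(2,5,5) = 1/38610; Σ_t [2,2]: t=2:+1/5760 = 1/5760; (3j)²=56/2145 [(2 5 5; -2 3 -1)], sign=+1
I_A²/I_B² = (1/858)/(56/2145) = 5/112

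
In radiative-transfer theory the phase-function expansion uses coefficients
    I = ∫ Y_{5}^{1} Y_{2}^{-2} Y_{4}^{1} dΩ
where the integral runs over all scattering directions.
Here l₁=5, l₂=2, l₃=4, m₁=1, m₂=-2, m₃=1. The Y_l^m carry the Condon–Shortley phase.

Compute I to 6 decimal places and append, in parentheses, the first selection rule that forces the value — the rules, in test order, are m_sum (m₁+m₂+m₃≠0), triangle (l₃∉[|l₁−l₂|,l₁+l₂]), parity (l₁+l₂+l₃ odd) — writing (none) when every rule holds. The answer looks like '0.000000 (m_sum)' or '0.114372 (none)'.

0.000000 (parity)

L=11 odd ⇒ parity kills the (l;000) factor ⇒ I = 0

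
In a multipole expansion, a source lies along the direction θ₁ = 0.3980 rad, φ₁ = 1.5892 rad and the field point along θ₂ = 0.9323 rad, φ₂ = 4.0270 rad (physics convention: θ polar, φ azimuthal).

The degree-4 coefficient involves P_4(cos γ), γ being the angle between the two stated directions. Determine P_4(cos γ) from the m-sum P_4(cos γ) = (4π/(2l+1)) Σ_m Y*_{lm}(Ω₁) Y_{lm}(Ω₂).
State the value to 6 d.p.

0.051177

Term-by-term m-sum for l=4 (normalisation 4π/9 = 1.396263):
  [-4]  conj(Y_{4,-4})(Ω₁) = +0.009958+0.000734i ; Y_{4,-4}(Ω₂) = -0.169463+0.071655i ; Δ = -0.001740+0.000589i
  [-3]  conj(Y_{4,-3})(Ω₁) = +0.003707-0.067074i ; Y_{4,-3}(Ω₂) = +0.341635+0.180197i ; Δ = +0.013353-0.022247i
  [-2]  conj(Y_{4,-2})(Ω₁) = -0.248495-0.009151i ; Y_{4,-2}(Ω₂) = -0.063703-0.314228i ; Δ = +0.012955+0.078667i
  [-1]  conj(Y_{4,-1})(Ω₁) = -0.009171+0.498287i ; Y_{4,-1}(Ω₂) = +0.073602-0.090020i ; Δ = +0.044181+0.037500i
  [+0]  conj(Y_{4,0})(Ω₁) = +0.294207-0.000000i ; Y_{4,0}(Ω₂) = -0.342763+0.000000i ; Δ = -0.100843+0.000000i
  [+1]  conj(Y_{4,1})(Ω₁) = +0.009171+0.498287i ; Y_{4,1}(Ω₂) = -0.073602-0.090020i ; Δ = +0.044181-0.037500i
  [+2]  conj(Y_{4,2})(Ω₁) = -0.248495+0.009151i ; Y_{4,2}(Ω₂) = -0.063703+0.314228i ; Δ = +0.012955-0.078667i
  [+3]  conj(Y_{4,3})(Ω₁) = -0.003707-0.067074i ; Y_{4,3}(Ω₂) = -0.341635+0.180197i ; Δ = +0.013353+0.022247i
  [+4]  conj(Y_{4,4})(Ω₁) = +0.009958-0.000734i ; Y_{4,4}(Ω₂) = -0.169463-0.071655i ; Δ = -0.001740-0.000589i
Accumulated sum +0.036653-0.000000i; after 4π/(2l+1) scaling, +0.051177-0.000000i ⇒ P_4 = 0.051177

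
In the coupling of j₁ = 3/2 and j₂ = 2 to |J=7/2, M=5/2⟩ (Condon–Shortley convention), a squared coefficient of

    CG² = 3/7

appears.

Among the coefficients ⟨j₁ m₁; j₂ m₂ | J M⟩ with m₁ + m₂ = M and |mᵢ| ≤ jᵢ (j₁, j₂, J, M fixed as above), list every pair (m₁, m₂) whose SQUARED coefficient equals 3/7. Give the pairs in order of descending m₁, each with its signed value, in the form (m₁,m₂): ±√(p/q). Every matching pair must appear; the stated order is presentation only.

(1/2,2): +√(3/7)

Admissible pairs with m₁+m₂ = M = 5/2: (1/2,2), (3/2,1)
  (m₁,m₂)=(3/2,1): CG² = 4/7, CG = +√(4/7)
  (m₁,m₂)=(1/2,2): CG² = 3/7, CG = +√(3/7)   ← matches the target
Pairs with CG² = 3/7: (1/2,2): +√(3/7)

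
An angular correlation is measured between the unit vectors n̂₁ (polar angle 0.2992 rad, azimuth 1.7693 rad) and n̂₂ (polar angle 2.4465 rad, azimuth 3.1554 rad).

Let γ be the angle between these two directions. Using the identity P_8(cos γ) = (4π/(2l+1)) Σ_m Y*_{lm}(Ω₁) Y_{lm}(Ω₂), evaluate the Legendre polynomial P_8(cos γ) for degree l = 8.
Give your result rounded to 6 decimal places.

0.307494

Term-by-term m-sum for l=8 (normalisation 4π/17 = 0.739198):
  [-8]  conj(Y_{8,-8})(Ω₁) = (-0.000001, 0.000029) ; Y_{8,-8}(Ω₂) = (0.014502, -0.001608) ; Δ = (0.000000, 0.000000)
  [-7]  conj(Y_{8,-7})(Ω₁) = (0.000375, -0.000069) ; Y_{8,-7}(Ω₂) = (0.069660, -0.006754) ; Δ = (0.000026, -0.000007)
  [-6]  conj(Y_{8,-6})(Ω₁) = (-0.001162, -0.002911) ; Y_{8,-6}(Ω₂) = (0.203157, -0.016869) ; Δ = (-0.000285, -0.000572)
  [-5]  conj(Y_{8,-5})(Ω₁) = (-0.015486, 0.010108) ; Y_{8,-5}(Ω₂) = (0.392548, -0.027143) ; Δ = (-0.005805, 0.004388)
  [-4]  conj(Y_{8,-4})(Ω₁) = (0.056304, 0.057283) ; Y_{8,-4}(Ω₂) = (0.470400, -0.026006) ; Δ = (0.027975, 0.025482)
  [-3]  conj(Y_{8,-3})(Ω₁) = (0.141197, -0.208388) ; Y_{8,-3}(Ω₂) = (0.216962, -0.008992) ; Δ = (0.028760, -0.046482)
  [-2]  conj(Y_{8,-2})(Ω₁) = (-0.485190, -0.203426) ; Y_{8,-2}(Ω₂) = (-0.256786, 0.007093) ; Δ = (0.126033, 0.048795)
  [-1]  conj(Y_{8,-1})(Ω₁) = (-0.112605, 0.559799) ; Y_{8,-1}(Ω₂) = (-0.358089, 0.004945) ; Δ = (0.037555, -0.201014)
  [+0]  conj(Y_{8,0})(Ω₁) = (-0.082426, -0.000000) ; Y_{8,0}(Ω₂) = (0.152071, 0.000000) ; Δ = (-0.012535, -0.000000)
  [+1]  conj(Y_{8,1})(Ω₁) = (0.112605, 0.559799) ; Y_{8,1}(Ω₂) = (0.358089, 0.004945) ; Δ = (0.037555, 0.201014)
  [+2]  conj(Y_{8,2})(Ω₁) = (-0.485190, 0.203426) ; Y_{8,2}(Ω₂) = (-0.256786, -0.007093) ; Δ = (0.126033, -0.048795)
  [+3]  conj(Y_{8,3})(Ω₁) = (-0.141197, -0.208388) ; Y_{8,3}(Ω₂) = (-0.216962, -0.008992) ; Δ = (0.028760, 0.046482)
  [+4]  conj(Y_{8,4})(Ω₁) = (0.056304, -0.057283) ; Y_{8,4}(Ω₂) = (0.470400, 0.026006) ; Δ = (0.027975, -0.025482)
  [+5]  conj(Y_{8,5})(Ω₁) = (0.015486, 0.010108) ; Y_{8,5}(Ω₂) = (-0.392548, -0.027143) ; Δ = (-0.005805, -0.004388)
  [+6]  conj(Y_{8,6})(Ω₁) = (-0.001162, 0.002911) ; Y_{8,6}(Ω₂) = (0.203157, 0.016869) ; Δ = (-0.000285, 0.000572)
  [+7]  conj(Y_{8,7})(Ω₁) = (-0.000375, -0.000069) ; Y_{8,7}(Ω₂) = (-0.069660, -0.006754) ; Δ = (0.000026, 0.000007)
  [+8]  conj(Y_{8,8})(Ω₁) = (-0.000001, -0.000029) ; Y_{8,8}(Ω₂) = (0.014502, 0.001608) ; Δ = (0.000000, -0.000000)
Σ over m = (0.415983, 0.000000); ×(4π/17) → (0.307494, 0.000000). Real part: 0.307494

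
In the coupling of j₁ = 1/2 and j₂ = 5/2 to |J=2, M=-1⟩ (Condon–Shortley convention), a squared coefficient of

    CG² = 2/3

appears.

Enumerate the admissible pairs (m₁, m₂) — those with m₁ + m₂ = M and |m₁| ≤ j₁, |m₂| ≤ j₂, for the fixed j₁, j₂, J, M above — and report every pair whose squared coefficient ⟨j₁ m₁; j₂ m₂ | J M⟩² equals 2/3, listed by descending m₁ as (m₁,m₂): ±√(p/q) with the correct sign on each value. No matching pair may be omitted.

Admissible pairs with m₁+m₂ = M = -1: (-1/2,-1/2), (1/2,-3/2)
  (m₁,m₂)=(1/2,-3/2): CG² = 2/3, CG = +√(2/3)   ← matches the target
  (m₁,m₂)=(-1/2,-1/2): CG² = 1/3, CG = −√(1/3)
Pairs with CG² = 2/3: (1/2,-3/2): +√(2/3)

(1/2,-3/2): +√(2/3)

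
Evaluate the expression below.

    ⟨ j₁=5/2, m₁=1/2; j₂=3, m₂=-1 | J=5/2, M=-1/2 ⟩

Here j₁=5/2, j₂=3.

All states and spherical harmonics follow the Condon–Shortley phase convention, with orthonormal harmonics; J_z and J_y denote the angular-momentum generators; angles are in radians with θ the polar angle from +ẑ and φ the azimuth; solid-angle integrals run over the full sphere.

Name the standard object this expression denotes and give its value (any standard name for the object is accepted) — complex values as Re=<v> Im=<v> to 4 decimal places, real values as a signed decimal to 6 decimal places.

Clebsch–Gordan coefficient, −√(8/35) ≈ -0.478091

This is a Clebsch–Gordan (vector-coupling) coefficient.
√[6·3!2!3!/9! · 3!2!2!4!2!3!] = √(288/35)
  +(−1)^0/∏(0,3,2,2,0,1)! = 1/24  (running 1/24)
  +(−1)^1/∏(1,2,1,1,1,2)! = -1/4  (running -5/24)
  +(−1)^2/∏(2,1,0,0,2,3)! = 1/24  (running -1/6)
⟨..|..⟩ = √(288/35)·(-1/6) = -0.478091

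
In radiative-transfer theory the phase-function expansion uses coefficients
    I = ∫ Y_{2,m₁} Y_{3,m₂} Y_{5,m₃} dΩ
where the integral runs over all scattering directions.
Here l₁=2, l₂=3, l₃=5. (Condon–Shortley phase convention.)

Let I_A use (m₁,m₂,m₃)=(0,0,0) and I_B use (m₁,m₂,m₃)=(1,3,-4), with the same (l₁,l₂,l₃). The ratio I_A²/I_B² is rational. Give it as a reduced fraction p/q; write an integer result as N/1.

25/21

Same 2,3,5: normalisation and zero-m 3j drop out of the ratio.
A: Δ: 0! 4! 6! / 11! → 1/2310; sum: t=0:+1/144 = 1/144; 3j²(2 3 5; 0 0 0) = Δ·Π!·Σ² = 10/231  (sign -1)
B: Δ: 0! 4! 6! / 11! → 1/2310; sum: t=0:+1/4320 = 1/4320; 3j²(2 3 5; 1 3 -4) = Δ·Π!·Σ² = 2/55  (sign -1)
I_A²/I_B² = (10/231)/(2/55) = 25/21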